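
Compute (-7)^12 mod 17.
By repeated squaring (mod 17): (-7)^{1}≡10, (-7)^{2}≡15, (-7)^{4}≡4, (-7)^{8}≡16. Then (-7)^{12} = (-7)^{8+4} ≡ 16 × 4 ≡ 13 (mod 17)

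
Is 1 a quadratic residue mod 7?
By Euler's criterion: 1^{3} ≡ 1 (mod 7). Since this equals 1, 1 is a QR.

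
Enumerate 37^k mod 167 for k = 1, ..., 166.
37^1, 37^2, ..., 37^{166} mod 167: [37, 33, 52, 87, 46, 32, 15, 54, 161, 112, 136, 22, 146, 58, 142, 77, 10, 36, 163, 19, 35, 126, 153, 150, 39, 107, 118, 24, 53, 124, 79, 84, 102, 100, 26, 127, 23, 16, 91, 27, 164, 56, 68, 11, 73, 29, 71, 122, 5, 18, 165, 93, 101, 63, 160, 75, 103, 137, 59, 12, 110, 62, 123, 42, 51, 50, 13, 147, 95, 8, 129, 97, 82, 28, 34, 89, 120, 98, 119, 61, 86, 9, 166, 130, 134, 115, 80, 121, 135, 152, 113, 6, 55, 31, 145, 21, 109, 25, 90, 157, 131, 4, 148, 132, 41, 14, 17, 128, 60, 49, 143, 114, 43, 88, 83, 65, 67, 141, 40, 144, 151, 76, 140, 3, 111, 99, 156, 94, 138, 96, 45, 162, 149, 2, 74, 66, 104, 7, 92, 64, 30, 108, 155, 57, 105, 44, 125, 116, 117, 154, 20, 72, 159, 38, 70, 85, 139, 133, 78, 47, 69, 48, 106, 81, 158, 1]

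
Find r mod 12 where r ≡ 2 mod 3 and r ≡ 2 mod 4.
M = 3 × 4 = 12. M₁ = 4, y₁ ≡ 1 mod 3. M₂ = 3, y₂ ≡ 3 mod 4. r = 2×4×1 + 2×3×3 ≡ 2 mod 12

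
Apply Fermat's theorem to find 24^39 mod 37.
By Fermat: 24^{36} ≡ 1 mod 37. So 24^{39} = 24^{36} · 24^{3} ≡ 24^{3} ≡ 23 mod 37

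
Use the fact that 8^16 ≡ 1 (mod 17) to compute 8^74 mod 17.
By Fermat: 8^{16} ≡ 1 (mod 17). 74 = 4×16 + 10. So 8^{74} ≡ 8^{10} ≡ 13 (mod 17)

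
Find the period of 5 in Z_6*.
Powers of 5 mod 6: 5^1≡5, 5^2≡1. So the order of 5 is 2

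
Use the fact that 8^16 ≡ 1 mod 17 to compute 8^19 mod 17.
By Fermat: 8^{16} ≡ 1 mod 17. So 8^{19} = 8^{16} · 8^{3} ≡ 8^{3} ≡ 2 mod 17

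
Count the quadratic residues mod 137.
For prime 137, there are (p-1)/2 = (137-1)/2 = 68 quadratic residues (excluding 0).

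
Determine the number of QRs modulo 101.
The squaring map on Z_101* is 2-to-1, so there are (100)/2 = 50 QRs.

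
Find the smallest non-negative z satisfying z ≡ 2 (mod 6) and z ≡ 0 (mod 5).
M = 6 × 5 = 30. M₁ = 5, y₁ ≡ 5 (mod 6). M₂ = 6, y₂ ≡ 1 (mod 5). z = 2×5×5 + 0×6×1 ≡ 20 (mod 30)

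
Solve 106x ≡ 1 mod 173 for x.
Since 173 is prime, by Fermat 106^(-1) ≡ 106^{171} ≡ 142 mod 173. Verify: 106 × 142 = 15052 ≡ 1 mod 173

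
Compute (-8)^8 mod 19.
By repeated squaring mod 19: (-8)^{1}≡11, (-8)^{2}≡7, (-8)^{4}≡11, (-8)^{8}≡7. So (-8)^{8} ≡ 7 mod 19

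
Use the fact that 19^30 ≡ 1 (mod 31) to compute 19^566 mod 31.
By Fermat: 19^{30} ≡ 1 (mod 31). 566 ≡ 26 (mod 30). So 19^{566} ≡ 19^{26} ≡ 10 (mod 31)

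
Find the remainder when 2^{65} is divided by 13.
By Fermat: 2^{12} ≡ 1 (mod 13). 65 = 5×12 + 5. So 2^{65} ≡ 2^{5} ≡ 6 (mod 13)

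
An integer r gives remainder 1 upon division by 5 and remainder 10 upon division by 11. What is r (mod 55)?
M = 5 × 11 = 55. M₁ = 11, y₁ ≡ 1 (mod 5). M₂ = 5, y₂ ≡ 9 (mod 11). r = 1×11×1 + 10×5×9 ≡ 21 (mod 55)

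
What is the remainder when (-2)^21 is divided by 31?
By repeated squaring (mod 31): (-2)^{1}≡29, (-2)^{2}≡4, (-2)^{4}≡16, (-2)^{8}≡8, (-2)^{16}≡2. Then (-2)^{21} = (-2)^{16+4+1} ≡ 2 × 16 × 29 ≡ 29 (mod 31)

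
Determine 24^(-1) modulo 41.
Since 41 is prime, by Fermat 24^(-1) ≡ 24^{39} ≡ 12 (mod 41). Verify: 24 × 12 = 288 ≡ 1 (mod 41)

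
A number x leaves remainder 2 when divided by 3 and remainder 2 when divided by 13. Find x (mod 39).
M = 3 × 13 = 39. M₁ = 13, y₁ ≡ 1 (mod 3). M₂ = 3, y₂ ≡ 9 (mod 13). x = 2×13×1 + 2×3×9 ≡ 2 (mod 39)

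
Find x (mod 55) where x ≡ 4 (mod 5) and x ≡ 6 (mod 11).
M = 5 × 11 = 55. M₁ = 11, y₁ ≡ 1 (mod 5). M₂ = 5, y₂ ≡ 9 (mod 11). x = 4×11×1 + 6×5×9 ≡ 39 (mod 55)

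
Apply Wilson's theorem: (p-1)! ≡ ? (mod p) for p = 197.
By Wilson's theorem, (196)! ≡ -1 ≡ 196 mod 197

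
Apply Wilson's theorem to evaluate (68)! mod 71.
(70)! = (68)! × (69) × (70) ≡ -1 mod 71. So (68)! ≡ -1 × [(70)(69)]^(-1) ≡ 35 mod 71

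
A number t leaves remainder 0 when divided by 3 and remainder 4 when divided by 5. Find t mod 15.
M = 3 × 5 = 15. M₁ = 5, y₁ ≡ 2 mod 3. M₂ = 3, y₂ ≡ 2 mod 5. t = 0×5×2 + 4×3×2 ≡ 9 mod 15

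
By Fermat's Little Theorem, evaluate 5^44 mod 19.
By Fermat: 5^{18} ≡ 1 mod 19. 44 = 2×18 + 8. So 5^{44} ≡ 5^{8} ≡ 4 mod 19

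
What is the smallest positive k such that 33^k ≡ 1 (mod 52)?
Powers of 33 mod 52: 33^1≡33, 33^2≡49, 33^3≡5, 33^4≡9, 33^5≡37, 33^6≡25, 33^7≡45, 33^8≡29, 33^9≡21, 33^10≡17, 33^11≡41, 33^12≡1. So the order of 33 is 12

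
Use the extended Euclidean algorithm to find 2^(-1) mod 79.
Extended GCD: 2(-39) + 79(1) = 1. So 2^(-1) ≡ -39 ≡ 40 mod 79. Verify: 2 × 40 = 80 ≡ 1 mod 79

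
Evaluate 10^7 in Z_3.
Using Fermat: 10^{2} ≡ 1 mod 3. 7 ≡ 1 mod 2. So 10^{7} ≡ 10^{1} ≡ 1 mod 3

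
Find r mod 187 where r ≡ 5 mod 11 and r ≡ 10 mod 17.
M = 11 × 17 = 187. M₁ = 17, y₁ ≡ 2 mod 11. M₂ = 11, y₂ ≡ 14 mod 17. r = 5×17×2 + 10×11×14 ≡ 27 mod 187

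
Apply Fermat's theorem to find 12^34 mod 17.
By Fermat: 12^{16} ≡ 1 mod 17. 34 = 2×16 + 2. So 12^{34} ≡ 12^{2} ≡ 8 mod 17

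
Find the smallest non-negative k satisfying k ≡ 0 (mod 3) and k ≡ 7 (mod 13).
M = 3 × 13 = 39. M₁ = 13, y₁ ≡ 1 (mod 3). M₂ = 3, y₂ ≡ 9 (mod 13). k = 0×13×1 + 7×3×9 ≡ 33 (mod 39)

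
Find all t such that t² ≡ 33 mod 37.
The square roots of 33 mod 37 are 12 and 25. Verify: 12² = 144 ≡ 33 mod 37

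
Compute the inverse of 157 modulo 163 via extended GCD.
Extended GCD: 157(27) + 163(-26) = 1. So 157^(-1) ≡ 27 mod 163. Verify: 157 × 27 = 4239 ≡ 1 mod 163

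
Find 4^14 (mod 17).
By repeated squaring (mod 17): 4^{1}≡4, 4^{2}≡16, 4^{4}≡1, 4^{8}≡1. Then 4^{14} = 4^{8+4+2} ≡ 1 × 1 × 16 ≡ 16 (mod 17)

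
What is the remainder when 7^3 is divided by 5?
7^{3} = 343 ≡ 3 mod 5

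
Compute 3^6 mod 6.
By repeated squaring mod 6: 3^{1}≡3, 3^{2}≡3, 3^{4}≡3. Then 3^{6} = 3^{4+2} ≡ 3 × 3 ≡ 3 mod 6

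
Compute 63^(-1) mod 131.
Since 131 is prime, by Fermat 63^(-1) ≡ 63^{129} ≡ 52 mod 131. Verify: 63 × 52 = 3276 ≡ 1 mod 131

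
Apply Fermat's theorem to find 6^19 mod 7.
By Fermat: 6^{6} ≡ 1 mod 7. 19 = 3×6 + 1. So 6^{19} ≡ 6^{1} ≡ 6 mod 7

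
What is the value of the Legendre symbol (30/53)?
(30/53) = 30^{26} mod 53 = -1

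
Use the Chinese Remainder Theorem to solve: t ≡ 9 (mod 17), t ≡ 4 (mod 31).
M = 17 × 31 = 527. M₁ = 31, y₁ ≡ 11 (mod 17). M₂ = 17, y₂ ≡ 11 (mod 31). t = 9×31×11 + 4×17×11 ≡ 128 (mod 527)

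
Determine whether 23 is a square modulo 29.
By Euler's criterion: 23^{14} ≡ 1 (mod 29). Since this equals 1, 23 is a QR.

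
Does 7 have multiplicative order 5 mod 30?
Powers of 7 mod 30: 7^1≡7, 7^2≡19, 7^3≡13, 7^4≡1. Already 7^4≡1, so the order is 4 < 5. No, the actual order is 4.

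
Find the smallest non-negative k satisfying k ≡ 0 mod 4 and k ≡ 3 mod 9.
M = 4 × 9 = 36. M₁ = 9, y₁ ≡ 1 mod 4. M₂ = 4, y₂ ≡ 7 mod 9. k = 0×9×1 + 3×4×7 ≡ 12 mod 36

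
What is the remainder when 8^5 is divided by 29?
By repeated squaring (mod 29): 8^{1}≡8, 8^{2}≡6, 8^{4}≡7. Then 8^{5} = 8^{4+1} ≡ 7 × 8 ≡ 27 (mod 29)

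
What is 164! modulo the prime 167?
(166)! = (164)! × (165) × (166) ≡ -1 (mod 167). So (164)! ≡ -1 × [(166)(165)]^(-1) ≡ 83 (mod 167)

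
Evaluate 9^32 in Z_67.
By repeated squaring mod 67: 9^{1}≡9, 9^{2}≡14, 9^{4}≡62, 9^{8}≡25, 9^{16}≡22, 9^{32}≡15. So 9^{32} ≡ 15 mod 67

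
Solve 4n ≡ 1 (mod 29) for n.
Since 29 is prime, by Fermat 4^(-1) ≡ 4^{27} ≡ 22 (mod 29). Verify: 4 × 22 = 88 ≡ 1 (mod 29)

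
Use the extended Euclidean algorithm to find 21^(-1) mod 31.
Extended GCD: 21(3) + 31(-2) = 1. So 21^(-1) ≡ 3 mod 31. Verify: 21 × 3 = 63 ≡ 1 mod 31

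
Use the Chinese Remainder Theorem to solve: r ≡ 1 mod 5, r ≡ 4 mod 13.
M = 5 × 13 = 65. M₁ = 13, y₁ ≡ 2 mod 5. M₂ = 5, y₂ ≡ 8 mod 13. r = 1×13×2 + 4×5×8 ≡ 56 mod 65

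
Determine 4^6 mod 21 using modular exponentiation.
By repeated squaring (mod 21): 4^{1}≡4, 4^{2}≡16, 4^{4}≡4. Then 4^{6} = 4^{4+2} ≡ 4 × 16 ≡ 1 (mod 21)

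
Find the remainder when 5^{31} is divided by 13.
By Fermat: 5^{12} ≡ 1 mod 13. 31 = 2×12 + 7. So 5^{31} ≡ 5^{7} ≡ 8 mod 13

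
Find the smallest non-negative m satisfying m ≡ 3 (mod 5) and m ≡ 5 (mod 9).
M = 5 × 9 = 45. M₁ = 9, y₁ ≡ 4 (mod 5). M₂ = 5, y₂ ≡ 2 (mod 9). m = 3×9×4 + 5×5×2 ≡ 23 (mod 45)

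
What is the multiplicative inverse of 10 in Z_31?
Since 31 is prime, by Fermat 10^(-1) ≡ 10^{29} ≡ 28 mod 31. Verify: 10 × 28 = 280 ≡ 1 mod 31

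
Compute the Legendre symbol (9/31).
(9/31) = 9^{15} mod 31 = 1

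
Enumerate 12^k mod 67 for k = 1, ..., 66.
12^1, 12^2, ..., 12^{66} mod 67: [12, 10, 53, 33, 61, 62, 7, 17, 3, 36, 30, 25, 32, 49, 52, 21, 51, 9, 41, 23, 8, 29, 13, 22, 63, 19, 27, 56, 2, 24, 20, 39, 66, 55, 57, 14, 34, 6, 5, 60, 50, 64, 31, 37, 42, 35, 18, 15, 46, 16, 58, 26, 44, 59, 38, 54, 45, 4, 48, 40, 11, 65, 43, 47, 28, 1]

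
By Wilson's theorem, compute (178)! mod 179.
By Wilson's theorem, (178)! ≡ -1 ≡ 178 mod 179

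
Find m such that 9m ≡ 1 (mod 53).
Since 53 is prime, by Fermat 9^(-1) ≡ 9^{51} ≡ 6 (mod 53). Verify: 9 × 6 = 54 ≡ 1 (mod 53)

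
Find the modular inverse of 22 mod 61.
Since 61 is prime, by Fermat 22^(-1) ≡ 22^{59} ≡ 25 (mod 61). Verify: 22 × 25 = 550 ≡ 1 (mod 61)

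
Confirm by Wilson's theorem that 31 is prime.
(30)! mod 31 = 30. Since this equals -1 mod 31, Wilson confirms 31 is prime.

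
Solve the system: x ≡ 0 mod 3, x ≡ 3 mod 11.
M = 3 × 11 = 33. M₁ = 11, y₁ ≡ 2 mod 3. M₂ = 3, y₂ ≡ 4 mod 11. x = 0×11×2 + 3×3×4 ≡ 3 mod 33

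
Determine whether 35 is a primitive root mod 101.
ord_101(35) divides 100. For each prime q|100: 35^{50}≡100, 35^{20}≡87, none ≡ 1. So 35 has order 100 and is a primitive root mod 101.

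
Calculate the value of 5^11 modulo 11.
Using Fermat: 5^{10} ≡ 1 mod 11. 11 ≡ 1 mod 10. So 5^{11} ≡ 5^{1} ≡ 5 mod 11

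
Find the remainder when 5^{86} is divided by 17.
By Fermat: 5^{16} ≡ 1 mod 17. 86 = 5×16 + 6. So 5^{86} ≡ 5^{6} ≡ 2 mod 17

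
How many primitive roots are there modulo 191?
A prime p has φ(p-1) primitive roots; here φ(190) = 72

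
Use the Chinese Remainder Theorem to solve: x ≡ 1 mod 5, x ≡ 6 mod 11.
M = 5 × 11 = 55. M₁ = 11, y₁ ≡ 1 mod 5. M₂ = 5, y₂ ≡ 9 mod 11. x = 1×11×1 + 6×5×9 ≡ 6 mod 55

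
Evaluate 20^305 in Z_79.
Using Fermat: 20^{78} ≡ 1 mod 79. 305 ≡ 71 mod 78. So 20^{305} ≡ 20^{71} ≡ 31 mod 79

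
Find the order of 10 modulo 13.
Powers of 10 mod 13: 10^1≡10, 10^2≡9, 10^3≡12, 10^4≡3, 10^5≡4, 10^6≡1. Order = 6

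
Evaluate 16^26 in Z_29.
By repeated squaring (mod 29): 16^{1}≡16, 16^{2}≡24, 16^{4}≡25, 16^{8}≡16, 16^{16}≡24. Then 16^{26} = 16^{16+8+2} ≡ 24 × 16 × 24 ≡ 23 (mod 29)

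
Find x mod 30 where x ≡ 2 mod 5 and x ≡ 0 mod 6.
M = 5 × 6 = 30. M₁ = 6, y₁ ≡ 1 mod 5. M₂ = 5, y₂ ≡ 5 mod 6. x = 2×6×1 + 0×5×5 ≡ 12 mod 30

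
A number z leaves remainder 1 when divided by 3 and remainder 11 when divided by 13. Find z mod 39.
M = 3 × 13 = 39. M₁ = 13, y₁ ≡ 1 mod 3. M₂ = 3, y₂ ≡ 9 mod 13. z = 1×13×1 + 11×3×9 ≡ 37 mod 39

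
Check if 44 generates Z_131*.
44^{65} ≡ 1 mod 131 and 65 < 130, so ord_131(44) = 65 ≠ 130 and 44 is not a primitive root.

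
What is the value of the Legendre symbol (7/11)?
(7/11) = 7^{5} mod 11 = -1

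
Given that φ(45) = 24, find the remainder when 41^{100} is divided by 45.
By Euler: 41^{24} ≡ 1 (mod 45) since gcd(41, 45) = 1. 100 = 4×24 + 4. So 41^{100} ≡ 41^{4} ≡ 31 (mod 45)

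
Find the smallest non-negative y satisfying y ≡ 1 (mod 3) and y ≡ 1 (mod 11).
M = 3 × 11 = 33. M₁ = 11, y₁ ≡ 2 (mod 3). M₂ = 3, y₂ ≡ 4 (mod 11). y = 1×11×2 + 1×3×4 ≡ 1 (mod 33)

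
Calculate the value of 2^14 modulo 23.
By repeated squaring (mod 23): 2^{1}≡2, 2^{2}≡4, 2^{4}≡16, 2^{8}≡3. Then 2^{14} = 2^{8+4+2} ≡ 3 × 16 × 4 ≡ 8 (mod 23)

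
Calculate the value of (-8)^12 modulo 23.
By repeated squaring (mod 23): (-8)^{1}≡15, (-8)^{2}≡18, (-8)^{4}≡2, (-8)^{8}≡4. Then (-8)^{12} = (-8)^{8+4} ≡ 4 × 2 ≡ 8 (mod 23)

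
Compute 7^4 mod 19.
7^{4} = 2401 ≡ 7 (mod 19)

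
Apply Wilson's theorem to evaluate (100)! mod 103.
(102)! = (100)! × (101) × (102) ≡ -1 mod 103. So (100)! ≡ -1 × [(102)(101)]^(-1) ≡ 51 mod 103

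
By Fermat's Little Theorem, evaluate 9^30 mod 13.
By Fermat: 9^{12} ≡ 1 (mod 13). 30 = 2×12 + 6. So 9^{30} ≡ 9^{6} ≡ 1 (mod 13)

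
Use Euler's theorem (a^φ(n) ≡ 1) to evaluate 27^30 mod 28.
By Euler: 27^{12} ≡ 1 (mod 28) since gcd(27, 28) = 1. 30 = 2×12 + 6. So 27^{30} ≡ 27^{6} ≡ 1 (mod 28)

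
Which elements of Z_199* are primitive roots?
There are φ(198) = 60 primitive roots mod 199: {3, 6, 15, 22, 30, 34, 38, 39, 41, 44, 48, 54, 68, 69, 71, 73, 75, 77, 84, 87, 95, 97, 99, 105, 108, 110, 113, 118, 119, 120, 127, 129, 133, 134, 142, 143, 146, 148, 149, 150, 152, 153, 154, 163, 164, 166, 167, 168, 170, 173, 176, 179, 183, 185, 186, 189, 190, 192, 195, 197}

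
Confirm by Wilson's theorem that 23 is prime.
(22)! mod 23 = 22. Since this equals -1 (mod 23), Wilson confirms 23 is prime.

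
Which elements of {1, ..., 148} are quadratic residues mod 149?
QRs mod 149: {1, 4, 5, 6, 7, 9, 16, 17, 19, 20, 22, 24, 25, 26, 28, 29, 30, 31, 33, 35, 36, 37, 39, 42, 45, 46, 47, 49, 53, 54, 61, 63, 64, 67, 68, 69, 73, 76, 80, 81, 82, 85, 86, 88, 95, 96, 100, 102, 103, 104, 107, 110, 112, 113, 114, 116, 118, 119, 120, 121, 123, 124, 125, 127, 129, 130, 132, 133, 140, 142, 143, 144, 145, 148}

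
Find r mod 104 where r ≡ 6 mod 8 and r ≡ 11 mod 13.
M = 8 × 13 = 104. M₁ = 13, y₁ ≡ 5 mod 8. M₂ = 8, y₂ ≡ 5 mod 13. r = 6×13×5 + 11×8×5 ≡ 102 mod 104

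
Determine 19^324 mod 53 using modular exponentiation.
Using Fermat: 19^{52} ≡ 1 mod 53. 324 ≡ 12 mod 52. So 19^{324} ≡ 19^{12} ≡ 49 mod 53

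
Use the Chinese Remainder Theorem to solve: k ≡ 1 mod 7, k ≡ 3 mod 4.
M = 7 × 4 = 28. M₁ = 4, y₁ ≡ 2 mod 7. M₂ = 7, y₂ ≡ 3 mod 4. k = 1×4×2 + 3×7×3 ≡ 15 mod 28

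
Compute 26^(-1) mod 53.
Since 53 is prime, by Fermat 26^(-1) ≡ 26^{51} ≡ 51 mod 53. Verify: 26 × 51 = 1326 ≡ 1 mod 53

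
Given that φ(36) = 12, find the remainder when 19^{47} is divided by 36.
By Euler: 19^{12} ≡ 1 (mod 36) since gcd(19, 36) = 1. 47 = 3×12 + 11. So 19^{47} ≡ 19^{11} ≡ 19 (mod 36)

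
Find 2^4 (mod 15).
2^{4} = 16 ≡ 1 (mod 15)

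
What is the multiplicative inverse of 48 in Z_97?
Since 97 is prime, by Fermat 48^(-1) ≡ 48^{95} ≡ 95 (mod 97). Verify: 48 × 95 = 4560 ≡ 1 (mod 97)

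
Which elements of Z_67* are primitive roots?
There are φ(66) = 20 primitive roots mod 67: {2, 7, 11, 12, 13, 18, 20, 28, 31, 32, 34, 41, 44, 46, 48, 50, 51, 57, 61, 63}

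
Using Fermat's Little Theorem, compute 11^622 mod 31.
By Fermat: 11^{30} ≡ 1 (mod 31). 622 ≡ 22 (mod 30). So 11^{622} ≡ 11^{22} ≡ 18 (mod 31)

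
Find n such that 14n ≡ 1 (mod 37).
Since 37 is prime, by Fermat 14^(-1) ≡ 14^{35} ≡ 8 (mod 37). Verify: 14 × 8 = 112 ≡ 1 (mod 37)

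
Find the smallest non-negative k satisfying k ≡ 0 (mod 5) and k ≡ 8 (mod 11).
M = 5 × 11 = 55. M₁ = 11, y₁ ≡ 1 (mod 5). M₂ = 5, y₂ ≡ 9 (mod 11). k = 0×11×1 + 8×5×9 ≡ 30 (mod 55)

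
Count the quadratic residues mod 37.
Exactly half the non-zero residues mod a prime are QRs: (37-1)/2 = 18.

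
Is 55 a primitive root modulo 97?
55^{32} ≡ 1 (mod 97) and 32 < 96, so ord_97(55) = 32 ≠ 96 and 55 is not a primitive root.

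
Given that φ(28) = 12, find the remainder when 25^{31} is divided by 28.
By Euler: 25^{12} ≡ 1 (mod 28) since gcd(25, 28) = 1. 31 = 2×12 + 7. So 25^{31} ≡ 25^{7} ≡ 25 (mod 28)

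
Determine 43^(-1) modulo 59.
Since 59 is prime, by Fermat 43^(-1) ≡ 43^{57} ≡ 11 mod 59. Verify: 43 × 11 = 473 ≡ 1 mod 59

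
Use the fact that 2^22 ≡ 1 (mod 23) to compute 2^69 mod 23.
By Fermat: 2^{22} ≡ 1 (mod 23). 69 = 3×22 + 3. So 2^{69} ≡ 2^{3} ≡ 8 (mod 23)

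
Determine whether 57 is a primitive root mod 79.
57^{26} ≡ 1 (mod 79) and 26 < 78, so ord_79(57) = 26 ≠ 78 and 57 is not a primitive root.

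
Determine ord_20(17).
Powers of 17 mod 20: 17^1≡17, 17^2≡9, 17^3≡13, 17^4≡1. Order = 4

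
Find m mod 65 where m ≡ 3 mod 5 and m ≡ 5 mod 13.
M = 5 × 13 = 65. M₁ = 13, y₁ ≡ 2 mod 5. M₂ = 5, y₂ ≡ 8 mod 13. m = 3×13×2 + 5×5×8 ≡ 18 mod 65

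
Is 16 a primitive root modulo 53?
16^{13} ≡ 1 mod 53 and 13 < 52, so ord_53(16) = 13 ≠ 52 and 16 is not a primitive root.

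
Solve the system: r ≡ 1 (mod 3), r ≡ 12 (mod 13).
M = 3 × 13 = 39. M₁ = 13, y₁ ≡ 1 (mod 3). M₂ = 3, y₂ ≡ 9 (mod 13). r = 1×13×1 + 12×3×9 ≡ 25 (mod 39)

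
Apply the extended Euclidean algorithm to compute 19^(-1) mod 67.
Extended GCD: 19(-7) + 67(2) = 1. So 19^(-1) ≡ -7 ≡ 60 (mod 67). Verify: 19 × 60 = 1140 ≡ 1 (mod 67)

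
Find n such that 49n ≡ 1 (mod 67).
Since 67 is prime, by Fermat 49^(-1) ≡ 49^{65} ≡ 26 (mod 67). Verify: 49 × 26 = 1274 ≡ 1 (mod 67)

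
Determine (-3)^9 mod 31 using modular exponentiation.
By repeated squaring (mod 31): (-3)^{1}≡28, (-3)^{2}≡9, (-3)^{4}≡19, (-3)^{8}≡20. Then (-3)^{9} = (-3)^{8+1} ≡ 20 × 28 ≡ 2 (mod 31)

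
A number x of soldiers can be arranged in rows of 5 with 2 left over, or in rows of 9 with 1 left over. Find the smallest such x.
M = 5 × 9 = 45. M₁ = 9, y₁ ≡ 4 mod 5. M₂ = 5, y₂ ≡ 2 mod 9. x = 2×9×4 + 1×5×2 ≡ 37 mod 45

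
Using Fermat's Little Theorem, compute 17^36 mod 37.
By Fermat's Little Theorem, 17^{36} ≡ 1 mod 37 since 37 is prime and gcd(17, 37) = 1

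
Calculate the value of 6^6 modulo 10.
By repeated squaring mod 10: 6^{1}≡6, 6^{2}≡6, 6^{4}≡6. Then 6^{6} = 6^{4+2} ≡ 6 × 6 ≡ 6 mod 10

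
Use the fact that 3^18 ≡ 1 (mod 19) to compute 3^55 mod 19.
By Fermat: 3^{18} ≡ 1 (mod 19). 55 = 3×18 + 1. So 3^{55} ≡ 3^{1} ≡ 3 (mod 19)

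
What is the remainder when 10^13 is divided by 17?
By repeated squaring mod 17: 10^{1}≡10, 10^{2}≡15, 10^{4}≡4, 10^{8}≡16. Then 10^{13} = 10^{8+4+1} ≡ 16 × 4 × 10 ≡ 11 mod 17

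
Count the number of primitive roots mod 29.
Number of primitive roots mod 29 = φ(p-1) = φ(28) = 12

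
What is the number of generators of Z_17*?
A prime p has φ(p-1) primitive roots; here φ(16) = 8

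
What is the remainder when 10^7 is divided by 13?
By repeated squaring (mod 13): 10^{1}≡10, 10^{2}≡9, 10^{4}≡3. Then 10^{7} = 10^{4+2+1} ≡ 3 × 9 × 10 ≡ 10 (mod 13)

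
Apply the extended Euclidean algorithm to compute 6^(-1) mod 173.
Extended GCD: 6(29) + 173(-1) = 1. So 6^(-1) ≡ 29 mod 173. Verify: 6 × 29 = 174 ≡ 1 mod 173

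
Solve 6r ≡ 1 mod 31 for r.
Since 31 is prime, by Fermat 6^(-1) ≡ 6^{29} ≡ 26 mod 31. Verify: 6 × 26 = 156 ≡ 1 mod 31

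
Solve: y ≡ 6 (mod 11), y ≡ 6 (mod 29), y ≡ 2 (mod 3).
M = 11 × 29 × 3 = 957. M₁ = 87, y₁ ≡ 10 (mod 11). M₂ = 33, y₂ ≡ 22 (mod 29). M₃ = 319, y₃ ≡ 1 (mod 3). y = 6×87×10 + 6×33×22 + 2×319×1 ≡ 644 (mod 957)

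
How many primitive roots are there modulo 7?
Number of primitive roots mod 7 = φ(p-1) = φ(6) = 2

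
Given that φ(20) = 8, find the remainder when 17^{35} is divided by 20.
By Euler: 17^{8} ≡ 1 mod 20 since gcd(17, 20) = 1. 35 = 4×8 + 3. So 17^{35} ≡ 17^{3} ≡ 13 mod 20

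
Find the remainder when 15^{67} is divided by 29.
By Fermat: 15^{28} ≡ 1 (mod 29). 67 = 2×28 + 11. So 15^{67} ≡ 15^{11} ≡ 21 (mod 29)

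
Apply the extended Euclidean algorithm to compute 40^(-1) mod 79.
Extended GCD: 40(2) + 79(-1) = 1. So 40^(-1) ≡ 2 mod 79. Verify: 40 × 2 = 80 ≡ 1 mod 79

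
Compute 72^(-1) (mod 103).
Since 103 is prime, by Fermat 72^(-1) ≡ 72^{101} ≡ 93 (mod 103). Verify: 72 × 93 = 6696 ≡ 1 (mod 103)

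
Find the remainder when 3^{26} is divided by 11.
By Fermat: 3^{10} ≡ 1 (mod 11). 26 = 2×10 + 6. So 3^{26} ≡ 3^{6} ≡ 3 (mod 11)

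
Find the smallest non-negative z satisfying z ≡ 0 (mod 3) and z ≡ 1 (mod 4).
M = 3 × 4 = 12. M₁ = 4, y₁ ≡ 1 (mod 3). M₂ = 3, y₂ ≡ 3 (mod 4). z = 0×4×1 + 1×3×3 ≡ 9 (mod 12)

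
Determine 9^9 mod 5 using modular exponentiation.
Using Fermat: 9^{4} ≡ 1 mod 5. 9 ≡ 1 mod 4. So 9^{9} ≡ 9^{1} ≡ 4 mod 5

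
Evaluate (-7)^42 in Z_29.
Using Fermat: (-7)^{28} ≡ 1 mod 29. 42 ≡ 14 mod 28. So (-7)^{42} ≡ (-7)^{14} ≡ 1 mod 29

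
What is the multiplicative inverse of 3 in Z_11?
Since 11 is prime, by Fermat 3^(-1) ≡ 3^{9} ≡ 4 (mod 11). Verify: 3 × 4 = 12 ≡ 1 (mod 11)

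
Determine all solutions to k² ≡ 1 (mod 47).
The square roots of 1 mod 47 are 1 and 46. Verify: 1² = 1 ≡ 1 (mod 47)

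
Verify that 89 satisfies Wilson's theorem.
(88)! mod 89 = 88. Since this equals -1 (mod 89), Wilson confirms 89 is prime.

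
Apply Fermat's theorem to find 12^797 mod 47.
By Fermat: 12^{46} ≡ 1 mod 47. 797 ≡ 15 mod 46. So 12^{797} ≡ 12^{15} ≡ 18 mod 47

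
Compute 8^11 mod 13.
By repeated squaring (mod 13): 8^{1}≡8, 8^{2}≡12, 8^{4}≡1, 8^{8}≡1. Then 8^{11} = 8^{8+2+1} ≡ 1 × 12 × 8 ≡ 5 (mod 13)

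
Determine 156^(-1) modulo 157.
Since 157 is prime, by Fermat 156^(-1) ≡ 156^{155} ≡ 156 (mod 157). Verify: 156 × 156 = 24336 ≡ 1 (mod 157)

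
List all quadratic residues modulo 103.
Squares in Z_103*: {1, 2, 4, 7, 8, 9, 13, 14, 15, 16, 17, 18, 19, 23, 25, 26, 28, 29, 30, 32, 33, 34, 36, 38, 41, 46, 49, 50, 52, 55, 56, 58, 59, 60, 61, 63, 64, 66, 68, 72, 76, 79, 81, 82, 83, 91, 92, 93, 97, 98, 100}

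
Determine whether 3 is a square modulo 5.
By Euler's criterion: 3^{2} ≡ 4 mod 5. Since this equals -1 (≡ 4), 3 is not a QR.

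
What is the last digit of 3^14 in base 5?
Using Fermat: 3^{4} ≡ 1 (mod 5). 14 ≡ 2 (mod 4). So 3^{14} ≡ 3^{2} ≡ 4 (mod 5)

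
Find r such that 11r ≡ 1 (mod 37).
Since 37 is prime, by Fermat 11^(-1) ≡ 11^{35} ≡ 27 (mod 37). Verify: 11 × 27 = 297 ≡ 1 (mod 37)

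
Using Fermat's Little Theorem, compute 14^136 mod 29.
By Fermat: 14^{28} ≡ 1 mod 29. 136 = 4×28 + 24. So 14^{136} ≡ 14^{24} ≡ 16 mod 29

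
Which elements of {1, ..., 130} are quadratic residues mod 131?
Quadratic residues modulo 131: {1, 3, 4, 5, 7, 9, 11, 12, 13, 15, 16, 20, 21, 25, 27, 28, 33, 34, 35, 36, 38, 39, 41, 43, 44, 45, 46, 48, 49, 52, 53, 55, 58, 59, 60, 61, 62, 63, 64, 65, 74, 75, 77, 80, 81, 84, 89, 91, 94, 99, 100, 101, 102, 105, 107, 108, 109, 112, 113, 114, 117, 121, 123, 125, 129}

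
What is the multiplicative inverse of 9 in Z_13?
Since 13 is prime, by Fermat 9^(-1) ≡ 9^{11} ≡ 3 (mod 13). Verify: 9 × 3 = 27 ≡ 1 (mod 13)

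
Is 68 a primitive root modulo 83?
68^{41} ≡ 1 (mod 83) and 41 < 82, so ord_83(68) = 41 ≠ 82 and 68 is not a primitive root.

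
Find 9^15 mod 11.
Using Fermat: 9^{10} ≡ 1 mod 11. 15 ≡ 5 mod 10. So 9^{15} ≡ 9^{5} ≡ 1 mod 11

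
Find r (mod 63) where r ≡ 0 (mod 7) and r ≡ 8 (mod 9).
M = 7 × 9 = 63. M₁ = 9, y₁ ≡ 4 (mod 7). M₂ = 7, y₂ ≡ 4 (mod 9). r = 0×9×4 + 8×7×4 ≡ 35 (mod 63)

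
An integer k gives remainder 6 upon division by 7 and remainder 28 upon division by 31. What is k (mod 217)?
M = 7 × 31 = 217. M₁ = 31, y₁ ≡ 5 (mod 7). M₂ = 7, y₂ ≡ 9 (mod 31). k = 6×31×5 + 28×7×9 ≡ 90 (mod 217)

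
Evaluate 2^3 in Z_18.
2^{3} = 8 ≡ 8 mod 18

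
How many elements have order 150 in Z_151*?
There are φ(151-1) = φ(150) = 40 primitive roots modulo 151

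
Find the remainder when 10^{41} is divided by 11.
By Fermat: 10^{10} ≡ 1 mod 11. 41 = 4×10 + 1. So 10^{41} ≡ 10^{1} ≡ 10 mod 11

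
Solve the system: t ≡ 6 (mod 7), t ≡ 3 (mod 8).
M = 7 × 8 = 56. M₁ = 8, y₁ ≡ 1 (mod 7). M₂ = 7, y₂ ≡ 7 (mod 8). t = 6×8×1 + 3×7×7 ≡ 27 (mod 56)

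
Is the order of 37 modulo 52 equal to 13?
Powers of 37 mod 52: 37^1≡37, 37^2≡17, 37^3≡5, 37^4≡29, 37^5≡33, 37^6≡25, 37^7≡41, 37^8≡9, 37^9≡21, 37^10≡49, 37^11≡45, 37^12≡1. Already 37^12≡1, so the order is 12 < 13. No, the actual order is 12.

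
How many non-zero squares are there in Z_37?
The squaring map on Z_37* is 2-to-1, so there are (36)/2 = 18 QRs.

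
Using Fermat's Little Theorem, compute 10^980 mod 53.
By Fermat: 10^{52} ≡ 1 (mod 53). 980 ≡ 44 (mod 52). So 10^{980} ≡ 10^{44} ≡ 42 (mod 53)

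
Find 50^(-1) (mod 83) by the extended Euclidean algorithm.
Extended GCD: 50(5) + 83(-3) = 1. So 50^(-1) ≡ 5 (mod 83). Verify: 50 × 5 = 250 ≡ 1 (mod 83)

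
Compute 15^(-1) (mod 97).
Since 97 is prime, by Fermat 15^(-1) ≡ 15^{95} ≡ 13 (mod 97). Verify: 15 × 13 = 195 ≡ 1 (mod 97)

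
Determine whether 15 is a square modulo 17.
By Euler's criterion: 15^{8} ≡ 1 (mod 17). Since this equals 1, 15 is a QR.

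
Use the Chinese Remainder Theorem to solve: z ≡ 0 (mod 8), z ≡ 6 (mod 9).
M = 8 × 9 = 72. M₁ = 9, y₁ ≡ 1 (mod 8). M₂ = 8, y₂ ≡ 8 (mod 9). z = 0×9×1 + 6×8×8 ≡ 24 (mod 72)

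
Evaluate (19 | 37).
(19/37) = 19^{18} mod 37 = -1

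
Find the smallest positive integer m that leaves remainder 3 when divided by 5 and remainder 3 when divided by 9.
M = 5 × 9 = 45. M₁ = 9, y₁ ≡ 4 (mod 5). M₂ = 5, y₂ ≡ 2 (mod 9). m = 3×9×4 + 3×5×2 ≡ 3 (mod 45)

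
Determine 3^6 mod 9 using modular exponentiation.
By repeated squaring mod 9: 3^{1}≡3, 3^{2}≡0, 3^{4}≡0. Then 3^{6} = 3^{4+2} ≡ 0 × 0 ≡ 0 mod 9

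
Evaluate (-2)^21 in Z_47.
By repeated squaring mod 47: (-2)^{1}≡45, (-2)^{2}≡4, (-2)^{4}≡16, (-2)^{8}≡21, (-2)^{16}≡18. Then (-2)^{21} = (-2)^{16+4+1} ≡ 18 × 16 × 45 ≡ 35 mod 47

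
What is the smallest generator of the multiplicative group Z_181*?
g = 2. For each prime q|180: 2^{90}≡180, 2^{60}≡48, 2^{36}≡59, none ≡ 1, so ord_181(2) = 180 and 2 is a primitive root.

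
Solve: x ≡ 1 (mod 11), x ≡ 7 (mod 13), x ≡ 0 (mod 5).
M = 11 × 13 × 5 = 715. M₁ = 65, y₁ ≡ 10 (mod 11). M₂ = 55, y₂ ≡ 9 (mod 13). M₃ = 143, y₃ ≡ 2 (mod 5). x = 1×65×10 + 7×55×9 + 0×143×2 ≡ 540 (mod 715)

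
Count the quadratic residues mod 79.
The squaring map on Z_79* is 2-to-1, so there are (78)/2 = 39 QRs.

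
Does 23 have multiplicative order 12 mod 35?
Powers of 23 mod 35: 23^1≡23, 23^2≡4, 23^3≡22, 23^4≡16, 23^5≡18, 23^6≡29, 23^7≡2, 23^8≡11, 23^9≡8, 23^10≡9, 23^11≡32, 23^12≡1. First k with 23^k≡1 is k=12. Yes, ord_35(23) = 12.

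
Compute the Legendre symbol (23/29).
(23/29) = 23^{14} mod 29 = 1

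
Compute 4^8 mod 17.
By repeated squaring mod 17: 4^{1}≡4, 4^{2}≡16, 4^{4}≡1, 4^{8}≡1. So 4^{8} ≡ 1 mod 17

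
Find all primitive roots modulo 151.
There are φ(150) = 40 primitive roots mod 151: {6, 7, 12, 13, 14, 15, 30, 35, 48, 51, 52, 54, 56, 61, 63, 71, 77, 82, 89, 93, 96, 102, 104, 106, 108, 109, 111, 112, 114, 115, 117, 120, 126, 129, 130, 133, 134, 140, 141, 146}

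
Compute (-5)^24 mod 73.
By repeated squaring (mod 73): (-5)^{1}≡68, (-5)^{2}≡25, (-5)^{4}≡41, (-5)^{8}≡2, (-5)^{16}≡4. Then (-5)^{24} = (-5)^{16+8} ≡ 4 × 2 ≡ 8 (mod 73)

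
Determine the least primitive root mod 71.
g = 7. Powers: [7, 49, 59, 58, 51, 2, 14, 27, 47, 45, ...] generates all 70 non-zero residues.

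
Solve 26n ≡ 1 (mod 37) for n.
Since 37 is prime, by Fermat 26^(-1) ≡ 26^{35} ≡ 10 (mod 37). Verify: 26 × 10 = 260 ≡ 1 (mod 37)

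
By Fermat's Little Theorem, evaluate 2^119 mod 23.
By Fermat: 2^{22} ≡ 1 mod 23. 119 = 5×22 + 9. So 2^{119} ≡ 2^{9} ≡ 6 mod 23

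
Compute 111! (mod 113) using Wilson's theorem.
(112)! = (111)! × (112) ≡ -1 (mod 113). So (111)! ≡ -1 × (112)^(-1) ≡ (-1)×(-1) = 1 (mod 113)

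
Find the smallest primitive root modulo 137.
g = 3. Powers: [3, 9, 27, 81, 106, 44, 132, ...] generates all 136 non-zero residues.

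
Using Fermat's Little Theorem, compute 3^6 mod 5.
By Fermat: 3^{4} ≡ 1 (mod 5). So 3^{6} = 3^{4} · 3^{2} ≡ 3^{2} ≡ 4 (mod 5)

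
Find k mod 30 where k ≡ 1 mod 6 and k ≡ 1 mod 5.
M = 6 × 5 = 30. M₁ = 5, y₁ ≡ 5 mod 6. M₂ = 6, y₂ ≡ 1 mod 5. k = 1×5×5 + 1×6×1 ≡ 1 mod 30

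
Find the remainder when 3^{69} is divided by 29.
By Fermat: 3^{28} ≡ 1 mod 29. 69 = 2×28 + 13. So 3^{69} ≡ 3^{13} ≡ 19 mod 29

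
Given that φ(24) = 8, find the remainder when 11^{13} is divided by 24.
By Euler: 11^{8} ≡ 1 mod 24 since gcd(11, 24) = 1. 13 = 1×8 + 5. So 11^{13} ≡ 11^{5} ≡ 11 mod 24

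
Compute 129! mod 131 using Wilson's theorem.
(130)! = (129)! × (130) ≡ -1 mod 131. So (129)! ≡ -1 × (130)^(-1) ≡ (-1)×(-1) = 1 mod 131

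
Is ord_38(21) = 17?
Powers of 21 mod 38: 21^1≡21, 21^2≡23, 21^3≡27, 21^4≡35, 21^5≡13, 21^6≡7, 21^7≡33, 21^8≡9, 21^9≡37, 21^10≡17, 21^11≡15, 21^12≡11, 21^13≡3, 21^14≡25, 21^15≡31, 21^16≡5, 21^17≡29, 21^18≡1. 21^17≡29≢1, so ord ≠ 17. No, the actual order is 18.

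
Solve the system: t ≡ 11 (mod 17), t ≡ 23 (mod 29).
M = 17 × 29 = 493. M₁ = 29, y₁ ≡ 10 (mod 17). M₂ = 17, y₂ ≡ 12 (mod 29). t = 11×29×10 + 23×17×12 ≡ 487 (mod 493)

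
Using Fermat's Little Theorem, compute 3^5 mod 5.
By Fermat: 3^{4} ≡ 1 mod 5. So 3^{5} = 3^{4} · 3^{1} ≡ 3^{1} ≡ 3 mod 5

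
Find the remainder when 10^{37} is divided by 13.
By Fermat: 10^{12} ≡ 1 mod 13. 37 = 3×12 + 1. So 10^{37} ≡ 10^{1} ≡ 10 mod 13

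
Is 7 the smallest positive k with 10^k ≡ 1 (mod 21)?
Powers of 10 mod 21: 10^1≡10, 10^2≡16, 10^3≡13, 10^4≡4, 10^5≡19, 10^6≡1. Already 10^6≡1, so the order is 6 < 7. No, the actual order is 6.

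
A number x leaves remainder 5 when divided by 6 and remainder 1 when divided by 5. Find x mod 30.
M = 6 × 5 = 30. M₁ = 5, y₁ ≡ 5 mod 6. M₂ = 6, y₂ ≡ 1 mod 5. x = 5×5×5 + 1×6×1 ≡ 11 mod 30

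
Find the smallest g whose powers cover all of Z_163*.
g = 2. For each prime q|162: 2^{81}≡162, 2^{54}≡104, none ≡ 1, so ord_163(2) = 162 and 2 is a primitive root.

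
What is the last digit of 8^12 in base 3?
Using Fermat: 8^{2} ≡ 1 mod 3. 12 ≡ 0 mod 2. So 8^{12} ≡ 8^{0} ≡ 1 mod 3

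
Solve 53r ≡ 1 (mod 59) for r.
Since 59 is prime, by Fermat 53^(-1) ≡ 53^{57} ≡ 49 (mod 59). Verify: 53 × 49 = 2597 ≡ 1 (mod 59)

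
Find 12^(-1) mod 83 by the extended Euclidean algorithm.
Extended GCD: 12(7) + 83(-1) = 1. So 12^(-1) ≡ 7 mod 83. Verify: 12 × 7 = 84 ≡ 1 mod 83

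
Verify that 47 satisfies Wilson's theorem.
(46)! mod 47 = 46. Since this equals -1 (mod 47), Wilson confirms 47 is prime.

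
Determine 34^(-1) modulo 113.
Since 113 is prime, by Fermat 34^(-1) ≡ 34^{111} ≡ 10 (mod 113). Verify: 34 × 10 = 340 ≡ 1 (mod 113)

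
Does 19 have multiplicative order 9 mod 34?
Powers of 19 mod 34: 19^1≡19, 19^2≡21, 19^3≡25, 19^4≡33, 19^5≡15, 19^6≡13, 19^7≡9, 19^8≡1. Already 19^8≡1, so the order is 8 < 9. No, the actual order is 8.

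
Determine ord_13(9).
Powers of 9 mod 13: 9^1≡9, 9^2≡3, 9^3≡1. So the order of 9 is 3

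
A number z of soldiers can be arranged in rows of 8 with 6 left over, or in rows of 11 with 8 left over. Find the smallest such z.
M = 8 × 11 = 88. M₁ = 11, y₁ ≡ 3 mod 8. M₂ = 8, y₂ ≡ 7 mod 11. z = 6×11×3 + 8×8×7 ≡ 30 mod 88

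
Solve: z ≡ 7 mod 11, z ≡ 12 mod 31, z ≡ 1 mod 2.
M = 11 × 31 × 2 = 682. M₁ = 62, y₁ ≡ 8 mod 11. M₂ = 22, y₂ ≡ 24 mod 31. M₃ = 341, y₃ ≡ 1 mod 2. z = 7×62×8 + 12×22×24 + 1×341×1 ≡ 601 mod 682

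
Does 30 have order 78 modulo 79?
ord_79(30) divides 78. For each prime q|78: 30^{39}≡78, 30^{26}≡23, 30^{6}≡8, none ≡ 1. So 30 has order 78 and is a primitive root mod 79.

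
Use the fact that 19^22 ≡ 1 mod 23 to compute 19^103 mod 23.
By Fermat: 19^{22} ≡ 1 mod 23. 103 = 4×22 + 15. So 19^{103} ≡ 19^{15} ≡ 20 mod 23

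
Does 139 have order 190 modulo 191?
139^{38} ≡ 1 mod 191 and 38 < 190, so ord_191(139) = 38 ≠ 190 and 139 is not a primitive root.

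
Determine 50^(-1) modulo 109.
Since 109 is prime, by Fermat 50^(-1) ≡ 50^{107} ≡ 24 mod 109. Verify: 50 × 24 = 1200 ≡ 1 mod 109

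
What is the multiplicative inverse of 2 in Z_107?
Since 107 is prime, by Fermat 2^(-1) ≡ 2^{105} ≡ 54 (mod 107). Verify: 2 × 54 = 108 ≡ 1 (mod 107)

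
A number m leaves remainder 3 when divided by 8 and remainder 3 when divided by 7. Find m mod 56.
M = 8 × 7 = 56. M₁ = 7, y₁ ≡ 7 mod 8. M₂ = 8, y₂ ≡ 1 mod 7. m = 3×7×7 + 3×8×1 ≡ 3 mod 56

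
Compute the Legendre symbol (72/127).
(72/127) = 72^{63} mod 127 = 1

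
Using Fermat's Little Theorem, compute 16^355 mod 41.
By Fermat: 16^{40} ≡ 1 mod 41. 355 ≡ 35 mod 40. So 16^{355} ≡ 16^{35} ≡ 1 mod 41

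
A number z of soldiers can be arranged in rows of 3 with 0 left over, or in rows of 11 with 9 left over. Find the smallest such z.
M = 3 × 11 = 33. M₁ = 11, y₁ ≡ 2 mod 3. M₂ = 3, y₂ ≡ 4 mod 11. z = 0×11×2 + 9×3×4 ≡ 9 mod 33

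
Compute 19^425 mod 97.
Using Fermat: 19^{96} ≡ 1 (mod 97). 425 ≡ 41 (mod 96). So 19^{425} ≡ 19^{41} ≡ 67 (mod 97)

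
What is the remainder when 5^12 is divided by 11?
Using Fermat: 5^{10} ≡ 1 mod 11. 12 ≡ 2 mod 10. So 5^{12} ≡ 5^{2} ≡ 3 mod 11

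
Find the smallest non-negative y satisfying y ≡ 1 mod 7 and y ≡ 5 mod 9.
M = 7 × 9 = 63. M₁ = 9, y₁ ≡ 4 mod 7. M₂ = 7, y₂ ≡ 4 mod 9. y = 1×9×4 + 5×7×4 ≡ 50 mod 63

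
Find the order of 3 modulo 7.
Powers of 3 mod 7: 3^1≡3, 3^2≡2, 3^3≡6, 3^4≡4, 3^5≡5, 3^6≡1. ord_7(3) = 6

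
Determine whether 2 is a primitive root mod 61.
ord_61(2) divides 60. For each prime q|60: 2^{30}≡60, 2^{20}≡47, 2^{12}≡9, none ≡ 1. So 2 has order 60 and is a primitive root mod 61.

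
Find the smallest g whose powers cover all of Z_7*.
g = 3. Powers: [3, 2, 6, 4, 5, 1] generates all 6 non-zero residues.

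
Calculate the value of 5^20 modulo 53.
By repeated squaring mod 53: 5^{1}≡5, 5^{2}≡25, 5^{4}≡42, 5^{8}≡15, 5^{16}≡13. Then 5^{20} = 5^{16+4} ≡ 13 × 42 ≡ 16 mod 53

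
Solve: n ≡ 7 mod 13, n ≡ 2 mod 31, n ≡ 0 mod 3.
M = 13 × 31 × 3 = 1209. M₁ = 93, y₁ ≡ 7 mod 13. M₂ = 39, y₂ ≡ 4 mod 31. M₃ = 403, y₃ ≡ 1 mod 3. n = 7×93×7 + 2×39×4 + 0×403×1 ≡ 33 mod 1209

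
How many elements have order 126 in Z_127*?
There are φ(127-1) = φ(126) = 36 primitive roots modulo 127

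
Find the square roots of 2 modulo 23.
The square roots of 2 mod 23 are 18 and 5. Verify: 18² = 324 ≡ 2 mod 23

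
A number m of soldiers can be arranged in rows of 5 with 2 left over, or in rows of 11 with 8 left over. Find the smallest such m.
M = 5 × 11 = 55. M₁ = 11, y₁ ≡ 1 (mod 5). M₂ = 5, y₂ ≡ 9 (mod 11). m = 2×11×1 + 8×5×9 ≡ 52 (mod 55)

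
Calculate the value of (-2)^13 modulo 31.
By repeated squaring (mod 31): (-2)^{1}≡29, (-2)^{2}≡4, (-2)^{4}≡16, (-2)^{8}≡8. Then (-2)^{13} = (-2)^{8+4+1} ≡ 8 × 16 × 29 ≡ 23 (mod 31)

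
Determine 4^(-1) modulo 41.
Since 41 is prime, by Fermat 4^(-1) ≡ 4^{39} ≡ 31 mod 41. Verify: 4 × 31 = 124 ≡ 1 mod 41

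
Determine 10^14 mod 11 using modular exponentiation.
Using Fermat: 10^{10} ≡ 1 (mod 11). 14 ≡ 4 (mod 10). So 10^{14} ≡ 10^{4} ≡ 1 (mod 11)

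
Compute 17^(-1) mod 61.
Since 61 is prime, by Fermat 17^(-1) ≡ 17^{59} ≡ 18 mod 61. Verify: 17 × 18 = 306 ≡ 1 mod 61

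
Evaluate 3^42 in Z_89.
By repeated squaring mod 89: 3^{1}≡3, 3^{2}≡9, 3^{4}≡81, 3^{8}≡64, 3^{16}≡2, 3^{32}≡4. Then 3^{42} = 3^{32+8+2} ≡ 4 × 64 × 9 ≡ 79 mod 89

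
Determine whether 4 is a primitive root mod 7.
4^{3} ≡ 1 mod 7 and 3 < 6, so ord_7(4) = 3 ≠ 6 and 4 is not a primitive root.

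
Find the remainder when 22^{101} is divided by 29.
By Fermat: 22^{28} ≡ 1 (mod 29). 101 = 3×28 + 17. So 22^{101} ≡ 22^{17} ≡ 5 (mod 29)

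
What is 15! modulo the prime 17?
(16)! = (15)! × (16) ≡ -1 (mod 17). So (15)! ≡ -1 × (16)^(-1) ≡ (-1)×(-1) = 1 (mod 17)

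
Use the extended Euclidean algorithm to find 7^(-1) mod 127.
Extended GCD: 7(-18) + 127(1) = 1. So 7^(-1) ≡ -18 ≡ 109 (mod 127). Verify: 7 × 109 = 763 ≡ 1 (mod 127)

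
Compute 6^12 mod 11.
Using Fermat: 6^{10} ≡ 1 (mod 11). 12 ≡ 2 (mod 10). So 6^{12} ≡ 6^{2} ≡ 3 (mod 11)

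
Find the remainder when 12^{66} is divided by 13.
By Fermat: 12^{12} ≡ 1 mod 13. 66 = 5×12 + 6. So 12^{66} ≡ 12^{6} ≡ 1 mod 13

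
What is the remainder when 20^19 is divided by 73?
By repeated squaring (mod 73): 20^{1}≡20, 20^{2}≡35, 20^{4}≡57, 20^{8}≡37, 20^{16}≡55. Then 20^{19} = 20^{16+2+1} ≡ 55 × 35 × 20 ≡ 29 (mod 73)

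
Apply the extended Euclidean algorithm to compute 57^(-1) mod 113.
Extended GCD: 57(2) + 113(-1) = 1. So 57^(-1) ≡ 2 mod 113. Verify: 57 × 2 = 114 ≡ 1 mod 113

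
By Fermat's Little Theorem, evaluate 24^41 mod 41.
By Fermat: 24^{40} ≡ 1 mod 41. So 24^{41} = 24^{40} · 24^{1} ≡ 24^{1} ≡ 24 mod 41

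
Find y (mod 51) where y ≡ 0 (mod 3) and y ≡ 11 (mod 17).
M = 3 × 17 = 51. M₁ = 17, y₁ ≡ 2 (mod 3). M₂ = 3, y₂ ≡ 6 (mod 17). y = 0×17×2 + 11×3×6 ≡ 45 (mod 51)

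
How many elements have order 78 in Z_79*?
A prime p has φ(p-1) primitive roots; here φ(78) = 24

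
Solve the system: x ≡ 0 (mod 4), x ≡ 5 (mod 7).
M = 4 × 7 = 28. M₁ = 7, y₁ ≡ 3 (mod 4). M₂ = 4, y₂ ≡ 2 (mod 7). x = 0×7×3 + 5×4×2 ≡ 12 (mod 28)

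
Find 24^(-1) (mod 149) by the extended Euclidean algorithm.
Extended GCD: 24(-31) + 149(5) = 1. So 24^(-1) ≡ -31 ≡ 118 (mod 149). Verify: 24 × 118 = 2832 ≡ 1 (mod 149)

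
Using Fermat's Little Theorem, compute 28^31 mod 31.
By Fermat: 28^{30} ≡ 1 mod 31. So 28^{31} = 28^{30} · 28^{1} ≡ 28^{1} ≡ 28 mod 31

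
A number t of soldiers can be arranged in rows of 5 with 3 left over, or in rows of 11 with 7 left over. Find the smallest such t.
M = 5 × 11 = 55. M₁ = 11, y₁ ≡ 1 (mod 5). M₂ = 5, y₂ ≡ 9 (mod 11). t = 3×11×1 + 7×5×9 ≡ 18 (mod 55)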